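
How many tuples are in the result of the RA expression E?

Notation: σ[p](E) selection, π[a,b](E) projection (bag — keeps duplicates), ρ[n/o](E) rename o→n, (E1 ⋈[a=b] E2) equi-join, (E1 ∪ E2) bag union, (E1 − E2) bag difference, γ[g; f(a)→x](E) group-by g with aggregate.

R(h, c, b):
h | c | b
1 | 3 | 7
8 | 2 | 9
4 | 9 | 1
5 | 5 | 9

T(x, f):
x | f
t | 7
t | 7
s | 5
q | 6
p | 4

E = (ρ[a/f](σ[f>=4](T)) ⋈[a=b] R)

Per-node cardinality:
  T → 5
  σ[f>=4](T) → 5
  ρ[a/f](σ[f>=4](T)) → 5
  R → 4
  (ρ[a/f](σ[f>=4](T)) ⋈[a=b] R) → 2

|E| = 2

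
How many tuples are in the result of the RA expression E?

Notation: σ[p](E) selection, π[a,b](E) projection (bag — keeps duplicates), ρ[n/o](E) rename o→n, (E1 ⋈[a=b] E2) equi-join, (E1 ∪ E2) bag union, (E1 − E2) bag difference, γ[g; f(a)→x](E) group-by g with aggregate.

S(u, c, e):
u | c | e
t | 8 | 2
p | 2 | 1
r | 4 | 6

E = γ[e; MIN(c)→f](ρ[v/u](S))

Subexpression sizes:
  S → 3
  ρ[v/u](S) → 3
  γ[e; MIN(c)→f](ρ[v/u](S)) → 3

|E| = 3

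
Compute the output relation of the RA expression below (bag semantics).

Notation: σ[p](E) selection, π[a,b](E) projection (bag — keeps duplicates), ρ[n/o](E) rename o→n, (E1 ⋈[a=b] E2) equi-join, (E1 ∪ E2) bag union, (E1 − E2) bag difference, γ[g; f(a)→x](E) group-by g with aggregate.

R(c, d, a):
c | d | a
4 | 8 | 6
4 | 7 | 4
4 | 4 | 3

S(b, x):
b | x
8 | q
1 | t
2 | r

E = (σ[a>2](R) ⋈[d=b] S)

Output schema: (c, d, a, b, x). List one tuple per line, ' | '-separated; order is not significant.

Row counts bottom-up:
  R → 3
  σ[a>2](R) → 3
  S → 3
  (σ[a>2](R) ⋈[d=b] S) → 1

== RESULT ==
c | d | a | b | x
4 | 8 | 6 | 8 | q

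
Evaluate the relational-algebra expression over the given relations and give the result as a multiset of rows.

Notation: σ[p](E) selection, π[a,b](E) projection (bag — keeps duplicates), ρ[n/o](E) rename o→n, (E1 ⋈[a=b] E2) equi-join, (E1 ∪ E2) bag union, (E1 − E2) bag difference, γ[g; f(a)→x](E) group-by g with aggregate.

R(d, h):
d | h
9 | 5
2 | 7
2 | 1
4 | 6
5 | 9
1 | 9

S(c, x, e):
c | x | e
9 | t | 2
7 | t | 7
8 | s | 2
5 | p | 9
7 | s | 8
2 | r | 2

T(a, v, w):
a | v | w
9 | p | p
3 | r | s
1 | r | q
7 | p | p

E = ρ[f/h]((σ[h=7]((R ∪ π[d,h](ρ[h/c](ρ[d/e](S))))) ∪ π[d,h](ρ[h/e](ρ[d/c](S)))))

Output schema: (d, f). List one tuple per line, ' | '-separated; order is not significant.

Subexpression sizes:
  R → 6
  S → 6
  ρ[d/e](S) → 6
  ρ[h/c](ρ[d/e](S)) → 6
  π[d,h](ρ[h/c](ρ[d/e](S))) → 6
  (R ∪ π[d,h](ρ[h/c](ρ[d/e](S)))) → 12
  σ[h=7]((R ∪ π[d,h](ρ[h/c](ρ[d/e](S))))) → 3
  S → 6
  ρ[d/c](S) → 6
  ρ[h/e](ρ[d/c](S)) → 6
  π[d,h](ρ[h/e](ρ[d/c](S))) → 6
  (σ[h=7]((R ∪ π[d,h](ρ[h/c](ρ[d/e](S))))) ∪ π[d,h](ρ[h/e](ρ[d/c](S)))) → 9
  ρ[f/h]((σ[h=7]((R ∪ π[d,h](ρ[h/c](ρ[d/e](S))))) ∪ π[d,h](ρ[h/e](ρ[d/c](S))))) → 9

== RESULT ==
d | f
2 | 2
2 | 7
5 | 9
7 | 7
7 | 7
7 | 8
8 | 2
8 | 7
9 | 2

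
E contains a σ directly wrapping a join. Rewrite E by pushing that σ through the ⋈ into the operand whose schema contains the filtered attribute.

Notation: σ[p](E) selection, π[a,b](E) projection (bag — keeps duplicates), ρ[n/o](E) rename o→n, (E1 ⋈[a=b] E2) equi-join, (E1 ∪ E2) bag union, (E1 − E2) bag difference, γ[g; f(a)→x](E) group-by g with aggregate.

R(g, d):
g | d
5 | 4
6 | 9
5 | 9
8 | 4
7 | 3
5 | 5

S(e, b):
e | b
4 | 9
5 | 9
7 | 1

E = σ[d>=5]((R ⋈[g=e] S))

σ filters on d, owned by the left side.
E' = (σ[d>=5](R) ⋈[g=e] S)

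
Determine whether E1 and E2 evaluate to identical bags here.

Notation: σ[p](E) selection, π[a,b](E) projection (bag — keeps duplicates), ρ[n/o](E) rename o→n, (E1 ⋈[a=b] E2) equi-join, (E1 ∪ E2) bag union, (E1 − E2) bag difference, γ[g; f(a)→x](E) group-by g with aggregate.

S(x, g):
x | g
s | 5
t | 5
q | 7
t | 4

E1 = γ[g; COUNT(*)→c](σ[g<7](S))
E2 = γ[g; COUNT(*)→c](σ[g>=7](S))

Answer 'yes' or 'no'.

E1 subexpression sizes:
  S → 4
  σ[g<7](S) → 3
  γ[g; COUNT(*)→c](σ[g<7](S)) → 2
E2 subexpression sizes:
  S → 4
  σ[g>=7](S) → 1
  γ[g; COUNT(*)→c](σ[g>=7](S)) → 1

E1 result:
g | c
4 | 1
5 | 2
E2 result:
g | c
7 | 1
Witness: (4, 1) appears 1× in E1 but 0× in E2.

no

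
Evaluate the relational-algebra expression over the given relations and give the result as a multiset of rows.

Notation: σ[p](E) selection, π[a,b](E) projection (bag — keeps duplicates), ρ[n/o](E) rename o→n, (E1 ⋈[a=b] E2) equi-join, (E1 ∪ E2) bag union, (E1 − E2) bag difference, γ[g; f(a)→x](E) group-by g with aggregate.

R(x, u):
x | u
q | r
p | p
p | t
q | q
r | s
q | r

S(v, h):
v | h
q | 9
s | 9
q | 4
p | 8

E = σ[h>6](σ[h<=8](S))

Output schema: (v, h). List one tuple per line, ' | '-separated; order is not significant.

Subexpression sizes:
  S → 4
  σ[h<=8](S) → 2
  σ[h>6](σ[h<=8](S)) → 1

== RESULT ==
v | h
p | 8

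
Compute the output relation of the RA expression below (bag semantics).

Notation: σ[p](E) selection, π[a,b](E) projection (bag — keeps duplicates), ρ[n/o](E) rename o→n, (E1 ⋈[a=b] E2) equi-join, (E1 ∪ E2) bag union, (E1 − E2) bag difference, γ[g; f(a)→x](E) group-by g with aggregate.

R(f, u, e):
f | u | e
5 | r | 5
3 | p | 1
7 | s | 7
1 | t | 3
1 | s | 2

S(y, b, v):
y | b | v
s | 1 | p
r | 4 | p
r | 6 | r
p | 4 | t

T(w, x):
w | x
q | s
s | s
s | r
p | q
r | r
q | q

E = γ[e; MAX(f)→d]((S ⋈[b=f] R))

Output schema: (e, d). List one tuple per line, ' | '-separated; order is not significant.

Subexpression sizes:
  S → 4
  R → 5
  (S ⋈[b=f] R) → 2
  γ[e; MAX(f)→d]((S ⋈[b=f] R)) → 2

== RESULT ==
e | d
2 | 1
3 | 1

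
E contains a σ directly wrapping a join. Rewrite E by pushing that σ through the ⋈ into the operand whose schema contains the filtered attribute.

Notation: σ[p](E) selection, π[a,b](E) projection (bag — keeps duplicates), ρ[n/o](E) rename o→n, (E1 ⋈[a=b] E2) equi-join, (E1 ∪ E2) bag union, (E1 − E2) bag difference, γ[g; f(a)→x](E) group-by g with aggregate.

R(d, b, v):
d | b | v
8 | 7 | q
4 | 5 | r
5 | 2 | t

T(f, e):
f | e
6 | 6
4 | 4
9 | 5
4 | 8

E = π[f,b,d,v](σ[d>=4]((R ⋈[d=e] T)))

σ filters on d, owned by the left side.
E' = π[f,b,d,v]((σ[d>=4](R) ⋈[d=e] T))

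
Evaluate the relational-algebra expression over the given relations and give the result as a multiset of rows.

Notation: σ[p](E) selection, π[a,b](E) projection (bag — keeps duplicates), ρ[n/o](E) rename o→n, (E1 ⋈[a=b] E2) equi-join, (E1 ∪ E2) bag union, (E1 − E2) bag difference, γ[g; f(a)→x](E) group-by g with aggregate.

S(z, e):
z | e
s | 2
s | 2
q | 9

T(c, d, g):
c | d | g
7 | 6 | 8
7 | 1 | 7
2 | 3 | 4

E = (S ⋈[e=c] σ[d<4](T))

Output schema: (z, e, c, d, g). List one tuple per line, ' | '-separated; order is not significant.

Subexpression sizes:
  S → 3
  T → 3
  σ[d<4](T) → 2
  (S ⋈[e=c] σ[d<4](T)) → 2

== RESULT ==
z | e | c | d | g
s | 2 | 2 | 3 | 4
s | 2 | 2 | 3 | 4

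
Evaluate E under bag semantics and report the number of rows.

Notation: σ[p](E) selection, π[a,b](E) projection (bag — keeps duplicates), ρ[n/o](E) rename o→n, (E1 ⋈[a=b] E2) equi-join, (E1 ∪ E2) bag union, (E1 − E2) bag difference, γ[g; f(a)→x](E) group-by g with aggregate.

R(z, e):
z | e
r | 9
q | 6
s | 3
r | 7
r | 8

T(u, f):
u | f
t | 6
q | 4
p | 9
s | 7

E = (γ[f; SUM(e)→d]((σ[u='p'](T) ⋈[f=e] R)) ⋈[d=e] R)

Subexpression sizes:
  T → 4
  σ[u='p'](T) → 1
  R → 5
  (σ[u='p'](T) ⋈[f=e] R) → 1
  γ[f; SUM(e)→d]((σ[u='p'](T) ⋈[f=e] R)) → 1
  R → 5
  (γ[f; SUM(e)→d]((σ[u='p'](T) ⋈[f=e] R)) ⋈[d=e] R) → 1

|E| = 1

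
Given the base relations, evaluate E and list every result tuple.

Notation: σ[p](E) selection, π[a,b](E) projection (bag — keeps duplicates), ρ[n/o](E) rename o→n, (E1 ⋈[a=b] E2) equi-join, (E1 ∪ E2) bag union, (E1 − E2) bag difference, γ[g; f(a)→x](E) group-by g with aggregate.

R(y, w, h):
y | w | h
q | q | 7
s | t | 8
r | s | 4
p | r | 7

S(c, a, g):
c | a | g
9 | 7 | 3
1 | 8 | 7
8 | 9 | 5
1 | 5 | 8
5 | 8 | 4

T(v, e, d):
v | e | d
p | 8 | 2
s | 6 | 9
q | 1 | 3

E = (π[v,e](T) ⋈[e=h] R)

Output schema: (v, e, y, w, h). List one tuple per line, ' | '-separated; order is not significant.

Row counts bottom-up:
  T → 3
  π[v,e](T) → 3
  R → 4
  (π[v,e](T) ⋈[e=h] R) → 1

== RESULT ==
v | e | y | w | h
p | 8 | s | t | 8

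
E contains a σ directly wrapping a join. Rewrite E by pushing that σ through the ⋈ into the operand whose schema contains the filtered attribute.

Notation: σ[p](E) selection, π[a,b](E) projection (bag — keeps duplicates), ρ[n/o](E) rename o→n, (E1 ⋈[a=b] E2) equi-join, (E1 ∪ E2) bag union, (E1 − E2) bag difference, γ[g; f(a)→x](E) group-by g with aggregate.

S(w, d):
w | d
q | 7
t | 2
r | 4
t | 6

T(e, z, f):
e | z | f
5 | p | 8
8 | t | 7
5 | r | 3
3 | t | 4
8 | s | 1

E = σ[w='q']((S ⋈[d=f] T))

σ filters on w, owned by the left side.
E' = (σ[w='q'](S) ⋈[d=f] T)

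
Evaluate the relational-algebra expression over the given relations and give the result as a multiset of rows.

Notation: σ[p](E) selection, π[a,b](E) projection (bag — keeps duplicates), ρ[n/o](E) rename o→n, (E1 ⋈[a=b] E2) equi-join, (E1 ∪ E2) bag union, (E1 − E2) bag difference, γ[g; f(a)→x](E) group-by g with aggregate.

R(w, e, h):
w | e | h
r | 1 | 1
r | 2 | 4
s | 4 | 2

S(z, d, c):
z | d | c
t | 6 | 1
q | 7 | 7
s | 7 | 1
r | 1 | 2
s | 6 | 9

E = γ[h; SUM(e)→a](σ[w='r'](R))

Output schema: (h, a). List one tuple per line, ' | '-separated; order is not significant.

Subexpression sizes:
  R → 3
  σ[w='r'](R) → 2
  γ[h; SUM(e)→a](σ[w='r'](R)) → 2

== RESULT ==
h | a
1 | 1
4 | 2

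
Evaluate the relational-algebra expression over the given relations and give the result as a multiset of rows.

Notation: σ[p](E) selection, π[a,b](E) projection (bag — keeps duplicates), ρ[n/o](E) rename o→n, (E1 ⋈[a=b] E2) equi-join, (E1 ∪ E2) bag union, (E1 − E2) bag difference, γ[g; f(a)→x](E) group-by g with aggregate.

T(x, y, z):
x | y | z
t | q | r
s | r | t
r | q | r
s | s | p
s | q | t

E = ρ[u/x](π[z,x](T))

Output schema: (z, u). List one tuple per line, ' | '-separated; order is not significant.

Per-node cardinality:
  T → 5
  π[z,x](T) → 5
  ρ[u/x](π[z,x](T)) → 5

== RESULT ==
z | u
p | s
r | r
r | t
t | s
t | s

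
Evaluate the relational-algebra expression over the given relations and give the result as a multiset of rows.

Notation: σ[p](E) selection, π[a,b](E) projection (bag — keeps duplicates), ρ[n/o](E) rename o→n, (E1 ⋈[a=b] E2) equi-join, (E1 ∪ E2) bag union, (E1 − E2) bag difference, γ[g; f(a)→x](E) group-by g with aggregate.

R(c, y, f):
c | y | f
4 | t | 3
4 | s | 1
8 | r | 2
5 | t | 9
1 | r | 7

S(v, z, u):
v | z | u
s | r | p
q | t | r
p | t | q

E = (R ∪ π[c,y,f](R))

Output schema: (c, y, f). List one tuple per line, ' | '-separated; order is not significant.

Stepwise |·|:
  R → 5
  R → 5
  π[c,y,f](R) → 5
  (R ∪ π[c,y,f](R)) → 10

== RESULT ==
c | y | f
1 | r | 7
1 | r | 7
4 | s | 1
4 | s | 1
4 | t | 3
4 | t | 3
5 | t | 9
5 | t | 9
8 | r | 2
8 | r | 2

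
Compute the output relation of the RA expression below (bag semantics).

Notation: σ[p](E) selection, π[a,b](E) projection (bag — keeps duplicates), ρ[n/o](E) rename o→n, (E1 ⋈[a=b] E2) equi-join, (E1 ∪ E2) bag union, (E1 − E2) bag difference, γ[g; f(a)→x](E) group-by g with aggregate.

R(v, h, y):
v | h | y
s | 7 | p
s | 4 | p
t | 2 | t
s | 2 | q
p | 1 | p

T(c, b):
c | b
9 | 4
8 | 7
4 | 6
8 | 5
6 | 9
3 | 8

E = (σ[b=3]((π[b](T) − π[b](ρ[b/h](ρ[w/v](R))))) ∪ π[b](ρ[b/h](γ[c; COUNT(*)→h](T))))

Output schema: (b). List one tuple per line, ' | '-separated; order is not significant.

Stepwise |·|:
  T → 6
  π[b](T) → 6
  R → 5
  ρ[w/v](R) → 5
  ρ[b/h](ρ[w/v](R)) → 5
  π[b](ρ[b/h](ρ[w/v](R))) → 5
  (π[b](T) − π[b](ρ[b/h](ρ[w/v](R)))) → 4
  σ[b=3]((π[b](T) − π[b](ρ[b/h](ρ[w/v](R))))) → 0
  T → 6
  γ[c; COUNT(*)→h](T) → 5
  ρ[b/h](γ[c; COUNT(*)→h](T)) → 5
  π[b](ρ[b/h](γ[c; COUNT(*)→h](T))) → 5
  (σ[b=3]((π[b](T) − π[b](ρ[b/h](ρ[w/v](R))))) ∪ π[b](ρ[b/h](γ[c; COUNT(*)→h](T)))) → 5

== RESULT ==
b
1
1
1
1
2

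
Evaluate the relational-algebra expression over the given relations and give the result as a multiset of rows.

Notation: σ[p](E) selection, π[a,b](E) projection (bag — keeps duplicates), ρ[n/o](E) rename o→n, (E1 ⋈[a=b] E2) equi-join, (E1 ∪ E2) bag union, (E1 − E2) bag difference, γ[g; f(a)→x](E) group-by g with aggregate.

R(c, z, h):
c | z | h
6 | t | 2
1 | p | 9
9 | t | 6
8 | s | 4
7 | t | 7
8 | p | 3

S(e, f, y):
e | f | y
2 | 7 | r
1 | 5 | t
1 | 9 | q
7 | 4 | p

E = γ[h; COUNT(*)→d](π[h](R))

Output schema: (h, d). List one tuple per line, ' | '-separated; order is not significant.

Subexpression sizes:
  R → 6
  π[h](R) → 6
  γ[h; COUNT(*)→d](π[h](R)) → 6

== RESULT ==
h | d
2 | 1
3 | 1
4 | 1
6 | 1
7 | 1
9 | 1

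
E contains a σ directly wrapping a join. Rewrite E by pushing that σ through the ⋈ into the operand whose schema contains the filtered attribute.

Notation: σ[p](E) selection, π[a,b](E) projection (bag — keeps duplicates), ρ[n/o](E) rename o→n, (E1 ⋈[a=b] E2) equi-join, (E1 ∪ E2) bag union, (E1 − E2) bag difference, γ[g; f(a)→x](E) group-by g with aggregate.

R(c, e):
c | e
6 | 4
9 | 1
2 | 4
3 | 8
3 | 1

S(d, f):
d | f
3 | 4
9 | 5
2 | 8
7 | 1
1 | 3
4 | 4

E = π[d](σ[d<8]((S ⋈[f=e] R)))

σ filters on d, owned by the left side.
E' = π[d]((σ[d<8](S) ⋈[f=e] R))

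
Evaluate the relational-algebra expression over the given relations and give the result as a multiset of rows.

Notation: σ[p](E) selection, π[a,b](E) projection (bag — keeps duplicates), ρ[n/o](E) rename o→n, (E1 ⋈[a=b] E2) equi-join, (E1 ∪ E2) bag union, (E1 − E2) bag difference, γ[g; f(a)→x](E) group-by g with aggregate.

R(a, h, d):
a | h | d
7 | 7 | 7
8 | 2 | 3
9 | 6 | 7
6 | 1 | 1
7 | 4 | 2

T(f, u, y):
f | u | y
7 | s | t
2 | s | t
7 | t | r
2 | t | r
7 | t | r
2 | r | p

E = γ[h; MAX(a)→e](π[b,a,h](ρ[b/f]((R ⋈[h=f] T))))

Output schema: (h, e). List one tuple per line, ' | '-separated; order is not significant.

Per-node cardinality:
  R → 5
  T → 6
  (R ⋈[h=f] T) → 6
  ρ[b/f]((R ⋈[h=f] T)) → 6
  π[b,a,h](ρ[b/f]((R ⋈[h=f] T))) → 6
  γ[h; MAX(a)→e](π[b,a,h](ρ[b/f]((R ⋈[h=f] T)))) → 2

== RESULT ==
h | e
2 | 8
7 | 7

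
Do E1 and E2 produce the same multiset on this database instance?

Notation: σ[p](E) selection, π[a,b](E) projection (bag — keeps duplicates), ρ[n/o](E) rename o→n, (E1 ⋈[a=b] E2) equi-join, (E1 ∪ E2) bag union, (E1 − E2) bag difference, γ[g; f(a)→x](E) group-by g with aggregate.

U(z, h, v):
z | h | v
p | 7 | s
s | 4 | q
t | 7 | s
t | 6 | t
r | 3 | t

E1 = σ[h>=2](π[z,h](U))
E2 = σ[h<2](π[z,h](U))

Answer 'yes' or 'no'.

E1 stepwise |·|:
  U → 5
  π[z,h](U) → 5
  σ[h>=2](π[z,h](U)) → 5
E2 stepwise |·|:
  U → 5
  π[z,h](U) → 5
  σ[h<2](π[z,h](U)) → 0

E1 result:
z | h
p | 7
r | 3
s | 4
t | 6
t | 7
E2 result:
z | h
(0 rows)
Witness: ('s', 4) appears 1× in E1 but 0× in E2.

no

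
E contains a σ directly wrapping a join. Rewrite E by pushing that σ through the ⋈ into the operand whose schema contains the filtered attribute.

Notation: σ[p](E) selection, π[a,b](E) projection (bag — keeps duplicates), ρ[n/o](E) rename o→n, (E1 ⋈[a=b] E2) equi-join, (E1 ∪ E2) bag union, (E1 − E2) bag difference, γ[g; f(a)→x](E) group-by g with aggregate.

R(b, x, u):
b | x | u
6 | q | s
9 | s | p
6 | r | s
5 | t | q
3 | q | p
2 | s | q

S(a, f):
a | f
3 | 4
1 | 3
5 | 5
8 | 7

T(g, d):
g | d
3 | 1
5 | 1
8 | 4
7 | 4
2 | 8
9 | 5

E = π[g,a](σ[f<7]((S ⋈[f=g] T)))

σ filters on f, owned by the left side.
E' = π[g,a]((σ[f<7](S) ⋈[f=g] T))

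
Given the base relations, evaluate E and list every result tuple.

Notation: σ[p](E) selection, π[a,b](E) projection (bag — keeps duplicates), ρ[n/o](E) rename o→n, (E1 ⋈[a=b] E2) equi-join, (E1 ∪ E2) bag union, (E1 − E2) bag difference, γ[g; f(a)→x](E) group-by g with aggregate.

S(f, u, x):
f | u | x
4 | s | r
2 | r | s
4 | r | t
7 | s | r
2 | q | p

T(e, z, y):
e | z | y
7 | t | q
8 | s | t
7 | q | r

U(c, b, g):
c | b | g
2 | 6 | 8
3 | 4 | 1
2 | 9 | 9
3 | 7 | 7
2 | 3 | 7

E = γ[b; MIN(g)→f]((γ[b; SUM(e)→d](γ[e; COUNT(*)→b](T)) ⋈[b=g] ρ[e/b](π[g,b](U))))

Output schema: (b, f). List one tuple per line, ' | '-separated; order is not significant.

Per-node cardinality:
  T → 3
  γ[e; COUNT(*)→b](T) → 2
  γ[b; SUM(e)→d](γ[e; COUNT(*)→b](T)) → 2
  U → 5
  π[g,b](U) → 5
  ρ[e/b](π[g,b](U)) → 5
  (γ[b; SUM(e)→d](γ[e; COUNT(*)→b](T)) ⋈[b=g] ρ[e/b](π[g,b](U))) → 1
  γ[b; MIN(g)→f]((γ[b; SUM(e)→d](γ[e; COUNT(*)→b](T)) ⋈[b=g] ρ[e/b](π[g,b](U)))) → 1

== RESULT ==
b | f
1 | 1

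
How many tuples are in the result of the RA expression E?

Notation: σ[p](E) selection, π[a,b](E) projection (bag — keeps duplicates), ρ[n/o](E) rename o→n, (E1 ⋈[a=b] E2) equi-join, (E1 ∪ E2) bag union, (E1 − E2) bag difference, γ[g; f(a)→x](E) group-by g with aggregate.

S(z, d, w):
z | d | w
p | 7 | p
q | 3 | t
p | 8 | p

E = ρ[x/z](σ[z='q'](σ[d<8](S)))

Per-node cardinality:
  S → 3
  σ[d<8](S) → 2
  σ[z='q'](σ[d<8](S)) → 1
  ρ[x/z](σ[z='q'](σ[d<8](S))) → 1

|E| = 1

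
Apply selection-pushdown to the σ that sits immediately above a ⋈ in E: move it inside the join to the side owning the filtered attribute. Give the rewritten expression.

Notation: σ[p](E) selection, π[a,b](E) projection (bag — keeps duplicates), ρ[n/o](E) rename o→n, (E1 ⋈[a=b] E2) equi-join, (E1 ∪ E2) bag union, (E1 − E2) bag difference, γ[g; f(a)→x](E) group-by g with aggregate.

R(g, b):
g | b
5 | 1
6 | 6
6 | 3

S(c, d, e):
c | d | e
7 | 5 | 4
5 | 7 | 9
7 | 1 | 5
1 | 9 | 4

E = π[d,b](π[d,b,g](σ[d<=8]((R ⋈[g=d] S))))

σ filters on d, owned by the right side.
E' = π[d,b](π[d,b,g]((R ⋈[g=d] σ[d<=8](S))))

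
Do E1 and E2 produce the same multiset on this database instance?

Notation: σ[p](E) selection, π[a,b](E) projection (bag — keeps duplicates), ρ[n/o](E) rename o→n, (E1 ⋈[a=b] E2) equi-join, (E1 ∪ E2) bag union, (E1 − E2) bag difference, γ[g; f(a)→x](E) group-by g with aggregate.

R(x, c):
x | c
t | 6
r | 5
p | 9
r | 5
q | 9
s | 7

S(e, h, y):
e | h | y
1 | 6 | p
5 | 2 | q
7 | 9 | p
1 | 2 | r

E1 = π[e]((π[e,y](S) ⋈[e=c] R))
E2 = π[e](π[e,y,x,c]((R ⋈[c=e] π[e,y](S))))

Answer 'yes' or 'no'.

E1 subexpression sizes:
  S → 4
  π[e,y](S) → 4
  R → 6
  (π[e,y](S) ⋈[e=c] R) → 3
  π[e]((π[e,y](S) ⋈[e=c] R)) → 3
E2 subexpression sizes:
  R → 6
  S → 4
  π[e,y](S) → 4
  (R ⋈[c=e] π[e,y](S)) → 3
  π[e,y,x,c]((R ⋈[c=e] π[e,y](S))) → 3
  π[e](π[e,y,x,c]((R ⋈[c=e] π[e,y](S)))) → 3

E1 and E2 produce the same multiset:
e
5
5
7

yes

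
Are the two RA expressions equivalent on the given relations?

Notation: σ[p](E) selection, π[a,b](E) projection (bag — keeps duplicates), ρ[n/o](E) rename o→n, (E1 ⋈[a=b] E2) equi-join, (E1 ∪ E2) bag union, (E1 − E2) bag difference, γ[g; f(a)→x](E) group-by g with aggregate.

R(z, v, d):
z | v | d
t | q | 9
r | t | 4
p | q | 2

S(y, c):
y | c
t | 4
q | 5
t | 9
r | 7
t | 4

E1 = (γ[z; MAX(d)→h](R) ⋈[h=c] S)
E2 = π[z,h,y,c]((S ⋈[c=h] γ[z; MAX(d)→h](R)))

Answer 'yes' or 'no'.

E1 subexpression sizes:
  R → 3
  γ[z; MAX(d)→h](R) → 3
  S → 5
  (γ[z; MAX(d)→h](R) ⋈[h=c] S) → 3
E2 subexpression sizes:
  S → 5
  R → 3
  γ[z; MAX(d)→h](R) → 3
  (S ⋈[c=h] γ[z; MAX(d)→h](R)) → 3
  π[z,h,y,c]((S ⋈[c=h] γ[z; MAX(d)→h](R))) → 3

E1 and E2 produce the same multiset:
z | h | y | c
r | 4 | t | 4
r | 4 | t | 4
t | 9 | t | 9

yes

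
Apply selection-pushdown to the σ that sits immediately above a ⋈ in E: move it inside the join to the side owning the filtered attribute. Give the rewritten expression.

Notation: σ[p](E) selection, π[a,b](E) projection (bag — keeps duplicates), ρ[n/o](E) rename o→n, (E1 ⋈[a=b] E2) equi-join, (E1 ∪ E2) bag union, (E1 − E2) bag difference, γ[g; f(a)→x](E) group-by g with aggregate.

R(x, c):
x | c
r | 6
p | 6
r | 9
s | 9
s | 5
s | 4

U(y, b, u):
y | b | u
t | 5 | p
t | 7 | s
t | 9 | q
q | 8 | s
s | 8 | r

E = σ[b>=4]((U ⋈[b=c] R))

σ filters on b, owned by the left side.
E' = (σ[b>=4](U) ⋈[b=c] R)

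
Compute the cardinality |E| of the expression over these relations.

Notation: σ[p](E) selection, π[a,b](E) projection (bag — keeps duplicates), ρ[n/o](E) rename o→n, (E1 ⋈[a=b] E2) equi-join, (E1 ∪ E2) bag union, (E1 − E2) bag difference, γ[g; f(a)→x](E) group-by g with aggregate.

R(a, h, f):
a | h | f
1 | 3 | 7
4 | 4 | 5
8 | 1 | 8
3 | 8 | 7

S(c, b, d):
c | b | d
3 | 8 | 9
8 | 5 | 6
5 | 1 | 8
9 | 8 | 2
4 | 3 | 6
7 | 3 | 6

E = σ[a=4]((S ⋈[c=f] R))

Row counts bottom-up:
  S → 6
  R → 4
  (S ⋈[c=f] R) → 4
  σ[a=4]((S ⋈[c=f] R)) → 1

|E| = 1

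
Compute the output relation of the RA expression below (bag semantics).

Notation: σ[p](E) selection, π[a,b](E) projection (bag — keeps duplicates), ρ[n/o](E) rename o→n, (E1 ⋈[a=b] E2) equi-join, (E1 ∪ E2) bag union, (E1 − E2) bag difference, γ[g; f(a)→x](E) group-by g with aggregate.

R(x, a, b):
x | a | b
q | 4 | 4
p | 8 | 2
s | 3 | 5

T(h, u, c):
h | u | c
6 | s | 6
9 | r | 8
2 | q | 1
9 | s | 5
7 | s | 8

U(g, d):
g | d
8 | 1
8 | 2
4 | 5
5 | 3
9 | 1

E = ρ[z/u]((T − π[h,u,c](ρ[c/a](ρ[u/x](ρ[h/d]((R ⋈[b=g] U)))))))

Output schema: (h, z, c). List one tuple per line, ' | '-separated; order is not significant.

Row counts bottom-up:
  T → 5
  R → 3
  U → 5
  (R ⋈[b=g] U) → 2
  ρ[h/d]((R ⋈[b=g] U)) → 2
  ρ[u/x](ρ[h/d]((R ⋈[b=g] U))) → 2
  ρ[c/a](ρ[u/x](ρ[h/d]((R ⋈[b=g] U)))) → 2
  π[h,u,c](ρ[c/a](ρ[u/x](ρ[h/d]((R ⋈[b=g] U))))) → 2
  (T − π[h,u,c](ρ[c/a](ρ[u/x](ρ[h/d]((R ⋈[b=g] U)))))) → 5
  ρ[z/u]((T − π[h,u,c](ρ[c/a](ρ[u/x](ρ[h/d]((R ⋈[b=g] U))))))) → 5

== RESULT ==
h | z | c
2 | q | 1
6 | s | 6
7 | s | 8
9 | r | 8
9 | s | 5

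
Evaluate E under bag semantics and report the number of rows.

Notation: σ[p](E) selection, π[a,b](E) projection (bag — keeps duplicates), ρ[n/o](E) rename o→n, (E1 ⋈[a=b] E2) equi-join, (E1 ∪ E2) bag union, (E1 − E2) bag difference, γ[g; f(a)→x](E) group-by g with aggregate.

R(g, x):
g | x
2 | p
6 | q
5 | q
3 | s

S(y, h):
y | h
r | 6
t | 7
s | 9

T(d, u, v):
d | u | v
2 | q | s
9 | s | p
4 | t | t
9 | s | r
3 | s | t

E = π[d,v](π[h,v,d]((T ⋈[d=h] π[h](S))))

Stepwise |·|:
  T → 5
  S → 3
  π[h](S) → 3
  (T ⋈[d=h] π[h](S)) → 2
  π[h,v,d]((T ⋈[d=h] π[h](S))) → 2
  π[d,v](π[h,v,d]((T ⋈[d=h] π[h](S)))) → 2

|E| = 2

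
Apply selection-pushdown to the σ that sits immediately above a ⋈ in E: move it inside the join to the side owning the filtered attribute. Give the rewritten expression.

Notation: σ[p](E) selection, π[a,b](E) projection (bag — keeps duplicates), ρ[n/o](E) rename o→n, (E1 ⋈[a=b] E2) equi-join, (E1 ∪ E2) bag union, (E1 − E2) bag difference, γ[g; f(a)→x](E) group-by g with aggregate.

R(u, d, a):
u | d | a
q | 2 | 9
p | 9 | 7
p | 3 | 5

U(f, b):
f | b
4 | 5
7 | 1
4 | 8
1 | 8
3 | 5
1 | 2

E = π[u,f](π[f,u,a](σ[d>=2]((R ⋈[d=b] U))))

σ filters on d, owned by the left side.
E' = π[u,f](π[f,u,a]((σ[d>=2](R) ⋈[d=b] U)))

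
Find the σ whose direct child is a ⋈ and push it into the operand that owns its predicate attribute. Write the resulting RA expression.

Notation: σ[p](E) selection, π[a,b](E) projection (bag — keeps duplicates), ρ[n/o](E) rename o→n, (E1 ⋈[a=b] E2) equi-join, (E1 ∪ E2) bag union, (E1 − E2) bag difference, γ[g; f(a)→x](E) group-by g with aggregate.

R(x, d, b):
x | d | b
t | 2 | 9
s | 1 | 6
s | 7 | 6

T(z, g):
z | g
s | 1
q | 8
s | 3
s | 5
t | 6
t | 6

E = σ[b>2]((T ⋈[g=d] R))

σ filters on b, owned by the right side.
E' = (T ⋈[g=d] σ[b>2](R))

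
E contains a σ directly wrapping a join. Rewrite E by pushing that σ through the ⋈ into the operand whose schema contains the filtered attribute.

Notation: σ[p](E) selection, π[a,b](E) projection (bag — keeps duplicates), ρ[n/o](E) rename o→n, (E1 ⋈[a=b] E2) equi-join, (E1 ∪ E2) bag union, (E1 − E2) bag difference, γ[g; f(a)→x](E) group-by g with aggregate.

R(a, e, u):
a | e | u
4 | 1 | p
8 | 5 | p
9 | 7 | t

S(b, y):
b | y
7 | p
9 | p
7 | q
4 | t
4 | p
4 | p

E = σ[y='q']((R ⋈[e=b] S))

σ filters on y, owned by the right side.
E' = (R ⋈[e=b] σ[y='q'](S))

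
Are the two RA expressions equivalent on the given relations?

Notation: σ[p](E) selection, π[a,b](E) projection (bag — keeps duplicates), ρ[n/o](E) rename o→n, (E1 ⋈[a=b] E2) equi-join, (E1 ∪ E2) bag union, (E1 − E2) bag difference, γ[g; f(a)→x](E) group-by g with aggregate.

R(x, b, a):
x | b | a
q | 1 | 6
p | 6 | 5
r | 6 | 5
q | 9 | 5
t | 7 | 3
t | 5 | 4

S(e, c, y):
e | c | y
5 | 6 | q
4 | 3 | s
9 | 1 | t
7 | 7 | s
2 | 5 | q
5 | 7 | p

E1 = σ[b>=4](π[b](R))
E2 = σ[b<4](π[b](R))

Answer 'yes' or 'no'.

E1 subexpression sizes:
  R → 6
  π[b](R) → 6
  σ[b>=4](π[b](R)) → 5
E2 subexpression sizes:
  R → 6
  π[b](R) → 6
  σ[b<4](π[b](R)) → 1

E1 result:
b
5
6
6
7
9
E2 result:
b
1
Witness: (6,) appears 2× in E1 but 0× in E2.

no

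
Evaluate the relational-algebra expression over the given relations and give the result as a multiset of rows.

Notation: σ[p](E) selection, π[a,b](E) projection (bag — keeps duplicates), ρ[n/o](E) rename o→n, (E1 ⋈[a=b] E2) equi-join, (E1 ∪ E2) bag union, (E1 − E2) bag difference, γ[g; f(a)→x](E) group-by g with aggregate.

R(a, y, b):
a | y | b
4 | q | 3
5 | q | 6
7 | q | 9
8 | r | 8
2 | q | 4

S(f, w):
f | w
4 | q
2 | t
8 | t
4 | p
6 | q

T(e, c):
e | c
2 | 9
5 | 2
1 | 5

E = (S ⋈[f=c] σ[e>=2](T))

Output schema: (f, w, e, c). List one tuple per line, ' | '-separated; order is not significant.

Stepwise |·|:
  S → 5
  T → 3
  σ[e>=2](T) → 2
  (S ⋈[f=c] σ[e>=2](T)) → 1

== RESULT ==
f | w | e | c
2 | t | 5 | 2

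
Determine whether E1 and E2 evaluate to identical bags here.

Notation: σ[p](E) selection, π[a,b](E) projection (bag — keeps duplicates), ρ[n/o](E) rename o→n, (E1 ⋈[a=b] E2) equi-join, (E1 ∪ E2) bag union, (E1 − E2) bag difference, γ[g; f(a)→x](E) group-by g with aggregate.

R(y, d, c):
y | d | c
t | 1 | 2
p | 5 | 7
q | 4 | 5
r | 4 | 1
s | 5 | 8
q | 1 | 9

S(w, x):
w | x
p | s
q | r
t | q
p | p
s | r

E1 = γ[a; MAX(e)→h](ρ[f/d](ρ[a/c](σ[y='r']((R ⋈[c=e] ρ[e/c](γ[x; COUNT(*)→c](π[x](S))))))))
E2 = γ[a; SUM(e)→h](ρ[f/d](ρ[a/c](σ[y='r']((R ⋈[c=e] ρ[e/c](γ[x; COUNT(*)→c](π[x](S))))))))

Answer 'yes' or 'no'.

E1 row counts bottom-up:
  R → 6
  S → 5
  π[x](S) → 5
  γ[x; COUNT(*)→c](π[x](S)) → 4
  ρ[e/c](γ[x; COUNT(*)→c](π[x](S))) → 4
  (R ⋈[c=e] ρ[e/c](γ[x; COUNT(*)→c](π[x](S)))) → 4
  σ[y='r']((R ⋈[c=e] ρ[e/c](γ[x; COUNT(*)→c](π[x](S))))) → 3
  ρ[a/c](σ[y='r']((R ⋈[c=e] ρ[e/c](γ[x; COUNT(*)→c](π[x](S)))))) → 3
  ρ[f/d](ρ[a/c](σ[y='r']((R ⋈[c=e] ρ[e/c](γ[x; COUNT(*)→c](π[x](S))))))) → 3
  γ[a; MAX(e)→h](ρ[f/d](ρ[a/c](σ[y='r']((R ⋈[c=e] ρ[e/c](γ[x; COUNT(*)→c](π[x](S)))))))) → 1
E2 row counts bottom-up:
  R → 6
  S → 5
  π[x](S) → 5
  γ[x; COUNT(*)→c](π[x](S)) → 4
  ρ[e/c](γ[x; COUNT(*)→c](π[x](S))) → 4
  (R ⋈[c=e] ρ[e/c](γ[x; COUNT(*)→c](π[x](S)))) → 4
  σ[y='r']((R ⋈[c=e] ρ[e/c](γ[x; COUNT(*)→c](π[x](S))))) → 3
  ρ[a/c](σ[y='r']((R ⋈[c=e] ρ[e/c](γ[x; COUNT(*)→c](π[x](S)))))) → 3
  ρ[f/d](ρ[a/c](σ[y='r']((R ⋈[c=e] ρ[e/c](γ[x; COUNT(*)→c](π[x](S))))))) → 3
  γ[a; SUM(e)→h](ρ[f/d](ρ[a/c](σ[y='r']((R ⋈[c=e] ρ[e/c](γ[x; COUNT(*)→c](π[x](S)))))))) → 1

E1 result:
a | h
1 | 1
E2 result:
a | h
1 | 3
Witness: (1, 1) appears 1× in E1 but 0× in E2.

no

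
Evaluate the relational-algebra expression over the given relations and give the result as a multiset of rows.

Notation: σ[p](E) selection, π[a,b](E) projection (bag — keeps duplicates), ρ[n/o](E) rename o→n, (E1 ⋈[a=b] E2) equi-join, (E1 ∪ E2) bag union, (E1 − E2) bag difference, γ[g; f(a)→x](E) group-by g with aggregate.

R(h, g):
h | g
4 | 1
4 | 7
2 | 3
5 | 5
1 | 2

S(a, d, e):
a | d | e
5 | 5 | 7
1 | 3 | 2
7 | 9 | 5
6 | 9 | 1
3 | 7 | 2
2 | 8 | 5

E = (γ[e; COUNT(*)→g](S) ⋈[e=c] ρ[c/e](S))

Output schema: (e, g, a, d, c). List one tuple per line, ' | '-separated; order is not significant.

Subexpression sizes:
  S → 6
  γ[e; COUNT(*)→g](S) → 4
  S → 6
  ρ[c/e](S) → 6
  (γ[e; COUNT(*)→g](S) ⋈[e=c] ρ[c/e](S)) → 6

== RESULT ==
e | g | a | d | c
1 | 1 | 6 | 9 | 1
2 | 2 | 1 | 3 | 2
2 | 2 | 3 | 7 | 2
5 | 2 | 2 | 8 | 5
5 | 2 | 7 | 9 | 5
7 | 1 | 5 | 5 | 7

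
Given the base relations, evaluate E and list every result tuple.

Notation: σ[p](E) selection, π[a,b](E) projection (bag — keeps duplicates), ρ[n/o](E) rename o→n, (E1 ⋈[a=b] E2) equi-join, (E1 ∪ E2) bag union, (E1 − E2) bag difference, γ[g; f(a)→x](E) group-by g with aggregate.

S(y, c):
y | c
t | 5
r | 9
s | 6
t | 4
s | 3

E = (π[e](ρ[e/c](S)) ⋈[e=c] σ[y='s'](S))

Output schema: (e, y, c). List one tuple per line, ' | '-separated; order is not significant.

Subexpression sizes:
  S → 5
  ρ[e/c](S) → 5
  π[e](ρ[e/c](S)) → 5
  S → 5
  σ[y='s'](S) → 2
  (π[e](ρ[e/c](S)) ⋈[e=c] σ[y='s'](S)) → 2

== RESULT ==
e | y | c
3 | s | 3
6 | s | 6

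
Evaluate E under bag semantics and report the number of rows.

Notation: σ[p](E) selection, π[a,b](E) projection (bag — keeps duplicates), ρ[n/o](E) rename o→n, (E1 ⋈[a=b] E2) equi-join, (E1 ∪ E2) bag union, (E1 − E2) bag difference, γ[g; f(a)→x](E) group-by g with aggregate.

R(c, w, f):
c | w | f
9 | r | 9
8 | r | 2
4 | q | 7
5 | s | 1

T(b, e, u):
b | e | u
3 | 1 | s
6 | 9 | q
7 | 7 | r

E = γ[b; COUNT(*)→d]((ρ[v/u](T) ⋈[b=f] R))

Stepwise |·|:
  T → 3
  ρ[v/u](T) → 3
  R → 4
  (ρ[v/u](T) ⋈[b=f] R) → 1
  γ[b; COUNT(*)→d]((ρ[v/u](T) ⋈[b=f] R)) → 1

|E| = 1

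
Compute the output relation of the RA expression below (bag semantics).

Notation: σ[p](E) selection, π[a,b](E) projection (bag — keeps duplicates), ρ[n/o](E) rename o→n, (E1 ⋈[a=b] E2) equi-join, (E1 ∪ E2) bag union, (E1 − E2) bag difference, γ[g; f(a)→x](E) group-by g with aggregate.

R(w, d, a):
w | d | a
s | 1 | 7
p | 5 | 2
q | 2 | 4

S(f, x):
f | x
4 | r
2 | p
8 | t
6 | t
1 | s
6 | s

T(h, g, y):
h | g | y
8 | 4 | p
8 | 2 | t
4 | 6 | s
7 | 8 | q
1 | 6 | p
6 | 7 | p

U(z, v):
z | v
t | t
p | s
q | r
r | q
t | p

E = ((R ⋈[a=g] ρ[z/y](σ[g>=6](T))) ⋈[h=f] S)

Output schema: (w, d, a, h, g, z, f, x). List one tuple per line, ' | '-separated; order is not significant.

Stepwise |·|:
  R → 3
  T → 6
  σ[g>=6](T) → 4
  ρ[z/y](σ[g>=6](T)) → 4
  (R ⋈[a=g] ρ[z/y](σ[g>=6](T))) → 1
  S → 6
  ((R ⋈[a=g] ρ[z/y](σ[g>=6](T))) ⋈[h=f] S) → 2

== RESULT ==
w | d | a | h | g | z | f | x
s | 1 | 7 | 6 | 7 | p | 6 | s
s | 1 | 7 | 6 | 7 | p | 6 | t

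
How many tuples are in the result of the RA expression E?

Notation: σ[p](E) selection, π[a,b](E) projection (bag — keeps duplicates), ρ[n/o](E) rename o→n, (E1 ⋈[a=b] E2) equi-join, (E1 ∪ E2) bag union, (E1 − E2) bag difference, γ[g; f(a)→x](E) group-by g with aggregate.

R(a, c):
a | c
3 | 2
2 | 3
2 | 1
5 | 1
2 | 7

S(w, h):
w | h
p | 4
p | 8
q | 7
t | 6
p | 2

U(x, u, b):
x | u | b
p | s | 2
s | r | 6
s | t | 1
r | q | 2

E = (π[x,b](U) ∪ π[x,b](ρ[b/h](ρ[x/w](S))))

Row counts bottom-up:
  U → 4
  π[x,b](U) → 4
  S → 5
  ρ[x/w](S) → 5
  ρ[b/h](ρ[x/w](S)) → 5
  π[x,b](ρ[b/h](ρ[x/w](S))) → 5
  (π[x,b](U) ∪ π[x,b](ρ[b/h](ρ[x/w](S)))) → 9

|E| = 9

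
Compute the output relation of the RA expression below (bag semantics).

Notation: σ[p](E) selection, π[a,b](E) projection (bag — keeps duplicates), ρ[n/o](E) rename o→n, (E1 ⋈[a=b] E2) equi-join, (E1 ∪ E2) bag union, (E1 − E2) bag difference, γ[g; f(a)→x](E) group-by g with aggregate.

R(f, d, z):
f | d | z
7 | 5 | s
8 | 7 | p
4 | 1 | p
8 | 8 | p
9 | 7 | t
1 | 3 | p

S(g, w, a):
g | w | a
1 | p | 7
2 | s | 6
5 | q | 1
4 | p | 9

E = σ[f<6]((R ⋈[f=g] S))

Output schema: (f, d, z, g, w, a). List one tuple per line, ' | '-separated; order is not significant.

Subexpression sizes:
  R → 6
  S → 4
  (R ⋈[f=g] S) → 2
  σ[f<6]((R ⋈[f=g] S)) → 2

== RESULT ==
f | d | z | g | w | a
1 | 3 | p | 1 | p | 7
4 | 1 | p | 4 | p | 9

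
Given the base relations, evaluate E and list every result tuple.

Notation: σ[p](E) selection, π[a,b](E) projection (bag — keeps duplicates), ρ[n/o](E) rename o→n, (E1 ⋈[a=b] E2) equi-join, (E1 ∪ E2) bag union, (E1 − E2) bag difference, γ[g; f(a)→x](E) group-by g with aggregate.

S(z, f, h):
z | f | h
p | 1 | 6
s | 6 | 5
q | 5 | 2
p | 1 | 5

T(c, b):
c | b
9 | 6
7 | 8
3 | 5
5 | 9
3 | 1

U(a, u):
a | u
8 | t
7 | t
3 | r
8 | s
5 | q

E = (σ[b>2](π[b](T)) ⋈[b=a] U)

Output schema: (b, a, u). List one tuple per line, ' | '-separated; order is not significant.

Per-node cardinality:
  T → 5
  π[b](T) → 5
  σ[b>2](π[b](T)) → 4
  U → 5
  (σ[b>2](π[b](T)) ⋈[b=a] U) → 3

== RESULT ==
b | a | u
5 | 5 | q
8 | 8 | s
8 | 8 | t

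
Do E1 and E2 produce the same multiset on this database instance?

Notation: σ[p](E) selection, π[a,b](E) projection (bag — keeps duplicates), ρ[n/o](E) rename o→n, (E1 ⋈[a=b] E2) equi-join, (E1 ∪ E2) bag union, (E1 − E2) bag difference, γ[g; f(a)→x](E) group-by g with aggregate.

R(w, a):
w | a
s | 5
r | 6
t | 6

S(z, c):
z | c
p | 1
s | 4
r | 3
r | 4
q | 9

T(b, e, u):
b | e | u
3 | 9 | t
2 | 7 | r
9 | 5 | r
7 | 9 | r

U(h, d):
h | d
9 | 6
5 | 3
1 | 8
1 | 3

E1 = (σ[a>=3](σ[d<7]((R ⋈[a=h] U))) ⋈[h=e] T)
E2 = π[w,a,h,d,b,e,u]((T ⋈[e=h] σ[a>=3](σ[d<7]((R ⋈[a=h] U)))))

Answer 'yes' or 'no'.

E1 subexpression sizes:
  R → 3
  U → 4
  (R ⋈[a=h] U) → 1
  σ[d<7]((R ⋈[a=h] U)) → 1
  σ[a>=3](σ[d<7]((R ⋈[a=h] U))) → 1
  T → 4
  (σ[a>=3](σ[d<7]((R ⋈[a=h] U))) ⋈[h=e] T) → 1
E2 subexpression sizes:
  T → 4
  R → 3
  U → 4
  (R ⋈[a=h] U) → 1
  σ[d<7]((R ⋈[a=h] U)) → 1
  σ[a>=3](σ[d<7]((R ⋈[a=h] U))) → 1
  (T ⋈[e=h] σ[a>=3](σ[d<7]((R ⋈[a=h] U)))) → 1
  π[w,a,h,d,b,e,u]((T ⋈[e=h] σ[a>=3](σ[d<7]((R ⋈[a=h] U))))) → 1

E1 and E2 produce the same multiset:
w | a | h | d | b | e | u
s | 5 | 5 | 3 | 9 | 5 | r

yes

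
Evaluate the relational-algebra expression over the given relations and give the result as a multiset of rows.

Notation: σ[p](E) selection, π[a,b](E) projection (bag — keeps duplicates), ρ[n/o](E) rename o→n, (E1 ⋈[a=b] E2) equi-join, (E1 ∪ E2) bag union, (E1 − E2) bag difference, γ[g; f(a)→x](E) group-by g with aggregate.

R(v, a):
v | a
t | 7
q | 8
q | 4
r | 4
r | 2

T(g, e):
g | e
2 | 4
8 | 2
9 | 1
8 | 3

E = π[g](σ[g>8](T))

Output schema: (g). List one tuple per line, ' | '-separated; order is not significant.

Per-node cardinality:
  T → 4
  σ[g>8](T) → 1
  π[g](σ[g>8](T)) → 1

== RESULT ==
g
9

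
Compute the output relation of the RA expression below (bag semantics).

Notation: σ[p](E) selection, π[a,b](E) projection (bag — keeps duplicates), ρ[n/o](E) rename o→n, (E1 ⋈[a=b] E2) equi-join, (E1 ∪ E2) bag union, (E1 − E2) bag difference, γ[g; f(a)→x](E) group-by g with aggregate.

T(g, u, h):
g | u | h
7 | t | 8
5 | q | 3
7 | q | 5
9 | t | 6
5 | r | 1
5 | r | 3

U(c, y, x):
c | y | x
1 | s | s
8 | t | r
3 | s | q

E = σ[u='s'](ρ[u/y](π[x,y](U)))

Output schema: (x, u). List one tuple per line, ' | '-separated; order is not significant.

Stepwise |·|:
  U → 3
  π[x,y](U) → 3
  ρ[u/y](π[x,y](U)) → 3
  σ[u='s'](ρ[u/y](π[x,y](U))) → 2

== RESULT ==
x | u
q | s
s | s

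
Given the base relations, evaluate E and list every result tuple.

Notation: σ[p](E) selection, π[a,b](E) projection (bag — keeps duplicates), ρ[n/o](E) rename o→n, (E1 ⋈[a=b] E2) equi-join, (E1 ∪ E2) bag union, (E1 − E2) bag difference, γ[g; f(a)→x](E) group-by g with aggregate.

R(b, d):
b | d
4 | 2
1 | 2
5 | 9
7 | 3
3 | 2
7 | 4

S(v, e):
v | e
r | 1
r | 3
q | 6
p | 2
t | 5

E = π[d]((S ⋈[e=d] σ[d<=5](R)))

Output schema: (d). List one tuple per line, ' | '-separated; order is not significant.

Per-node cardinality:
  S → 5
  R → 6
  σ[d<=5](R) → 5
  (S ⋈[e=d] σ[d<=5](R)) → 4
  π[d]((S ⋈[e=d] σ[d<=5](R))) → 4

== RESULT ==
d
2
2
2
3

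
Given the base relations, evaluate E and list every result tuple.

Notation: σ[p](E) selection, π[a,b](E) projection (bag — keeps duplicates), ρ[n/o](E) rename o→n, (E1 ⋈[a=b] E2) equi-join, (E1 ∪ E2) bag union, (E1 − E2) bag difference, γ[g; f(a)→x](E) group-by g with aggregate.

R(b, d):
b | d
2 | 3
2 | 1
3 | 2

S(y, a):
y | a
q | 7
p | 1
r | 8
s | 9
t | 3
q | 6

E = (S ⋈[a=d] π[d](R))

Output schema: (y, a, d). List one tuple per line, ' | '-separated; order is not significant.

Row counts bottom-up:
  S → 6
  R → 3
  π[d](R) → 3
  (S ⋈[a=d] π[d](R)) → 2

== RESULT ==
y | a | d
p | 1 | 1
t | 3 | 3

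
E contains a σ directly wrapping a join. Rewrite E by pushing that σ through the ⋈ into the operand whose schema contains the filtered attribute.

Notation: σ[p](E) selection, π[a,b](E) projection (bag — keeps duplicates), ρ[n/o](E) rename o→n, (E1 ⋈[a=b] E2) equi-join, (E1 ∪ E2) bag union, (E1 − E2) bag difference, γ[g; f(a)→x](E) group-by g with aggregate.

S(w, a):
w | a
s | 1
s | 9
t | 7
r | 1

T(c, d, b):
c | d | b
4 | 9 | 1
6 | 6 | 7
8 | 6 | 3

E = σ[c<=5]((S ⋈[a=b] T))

σ filters on c, owned by the right side.
E' = (S ⋈[a=b] σ[c<=5](T))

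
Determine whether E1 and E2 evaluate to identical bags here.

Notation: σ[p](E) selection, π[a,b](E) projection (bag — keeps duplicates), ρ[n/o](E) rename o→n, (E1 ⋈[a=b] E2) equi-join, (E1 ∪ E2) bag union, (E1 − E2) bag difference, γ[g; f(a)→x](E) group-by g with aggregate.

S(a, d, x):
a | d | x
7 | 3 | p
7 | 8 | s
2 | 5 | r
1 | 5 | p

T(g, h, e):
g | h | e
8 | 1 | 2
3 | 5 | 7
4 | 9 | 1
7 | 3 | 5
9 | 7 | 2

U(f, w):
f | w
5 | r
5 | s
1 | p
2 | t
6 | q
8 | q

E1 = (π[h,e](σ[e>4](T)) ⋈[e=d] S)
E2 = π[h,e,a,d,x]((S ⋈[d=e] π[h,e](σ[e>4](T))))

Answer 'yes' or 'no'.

E1 per-node cardinality:
  T → 5
  σ[e>4](T) → 2
  π[h,e](σ[e>4](T)) → 2
  S → 4
  (π[h,e](σ[e>4](T)) ⋈[e=d] S) → 2
E2 per-node cardinality:
  S → 4
  T → 5
  σ[e>4](T) → 2
  π[h,e](σ[e>4](T)) → 2
  (S ⋈[d=e] π[h,e](σ[e>4](T))) → 2
  π[h,e,a,d,x]((S ⋈[d=e] π[h,e](σ[e>4](T)))) → 2

E1 and E2 produce the same multiset:
h | e | a | d | x
3 | 5 | 1 | 5 | p
3 | 5 | 2 | 5 | r

yes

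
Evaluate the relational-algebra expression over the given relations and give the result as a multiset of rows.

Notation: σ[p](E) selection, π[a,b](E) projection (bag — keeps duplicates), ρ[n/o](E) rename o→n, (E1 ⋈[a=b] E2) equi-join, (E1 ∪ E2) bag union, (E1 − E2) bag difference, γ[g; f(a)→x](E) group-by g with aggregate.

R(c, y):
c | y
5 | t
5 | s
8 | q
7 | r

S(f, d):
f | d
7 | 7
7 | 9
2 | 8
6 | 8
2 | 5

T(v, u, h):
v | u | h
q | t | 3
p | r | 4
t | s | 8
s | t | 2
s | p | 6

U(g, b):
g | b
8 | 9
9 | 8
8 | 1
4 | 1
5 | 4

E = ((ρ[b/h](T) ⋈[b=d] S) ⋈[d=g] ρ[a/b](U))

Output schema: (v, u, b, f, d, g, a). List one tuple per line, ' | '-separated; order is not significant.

Row counts bottom-up:
  T → 5
  ρ[b/h](T) → 5
  S → 5
  (ρ[b/h](T) ⋈[b=d] S) → 2
  U → 5
  ρ[a/b](U) → 5
  ((ρ[b/h](T) ⋈[b=d] S) ⋈[d=g] ρ[a/b](U)) → 4

== RESULT ==
v | u | b | f | d | g | a
t | s | 8 | 2 | 8 | 8 | 1
t | s | 8 | 2 | 8 | 8 | 9
t | s | 8 | 6 | 8 | 8 | 1
t | s | 8 | 6 | 8 | 8 | 9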